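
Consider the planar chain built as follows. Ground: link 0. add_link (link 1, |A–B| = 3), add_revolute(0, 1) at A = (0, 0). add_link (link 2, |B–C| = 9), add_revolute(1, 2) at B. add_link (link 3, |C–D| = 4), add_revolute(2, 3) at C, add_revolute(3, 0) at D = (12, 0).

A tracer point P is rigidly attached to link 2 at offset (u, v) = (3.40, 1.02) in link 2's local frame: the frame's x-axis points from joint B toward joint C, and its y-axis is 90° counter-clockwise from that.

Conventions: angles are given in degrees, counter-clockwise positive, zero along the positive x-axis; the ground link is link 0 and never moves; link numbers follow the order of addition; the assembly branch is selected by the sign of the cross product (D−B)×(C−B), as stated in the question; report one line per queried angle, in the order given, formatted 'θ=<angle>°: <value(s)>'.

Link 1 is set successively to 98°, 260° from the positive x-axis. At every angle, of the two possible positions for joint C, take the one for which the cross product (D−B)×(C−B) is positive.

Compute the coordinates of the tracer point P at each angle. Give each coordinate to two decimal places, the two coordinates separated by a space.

A=(0,0), D=(12.00,0)
θ=98°: B = A + 3.00·(cos98°, sin98°) = (-0.4175, 2.9708)
θ=98°: |BD| = 12.7679
θ=98°: circle(B,9.00) ∩ circle(D,4.00): a=8.9294, h=1.1250
θ=98°:   candidates: C₊=(8.5286,1.9873) cross=14.364; C₋=(8.0051,-0.2010) cross=-14.364
θ=98°:   branch + wants cross > 0 → take C=(8.5286,1.9873) (cross=14.364)
θ=98°: ex = (C−B)/|BC| = (0.9940,-0.1093); ey = (0.1093,0.9940)
θ=98°: P = B + 3.40·ex + 1.02·ey = (3.0736,3.6131)
θ=260°: B = A + 3.00·(cos260°, sin260°) = (-0.5209, -2.9544)
θ=260°: |BD| = 12.8648
θ=260°: circle(B,9.00) ∩ circle(D,4.00): a=8.9587, h=0.8615
θ=260°:   candidates: C₊=(8.0004,-0.0585) cross=11.084; C₋=(8.3961,-1.7356) cross=-11.084
θ=260°:   branch + wants cross > 0 → take C=(8.0004,-0.0585) (cross=11.084)
θ=260°: ex = (C−B)/|BC| = (0.9468,0.3218); ey = (-0.3218,0.9468)
θ=260°: P = B + 3.40·ex + 1.02·ey = (2.3700,-0.8947)

θ=98°: 3.07 3.61
θ=260°: 2.37 -0.89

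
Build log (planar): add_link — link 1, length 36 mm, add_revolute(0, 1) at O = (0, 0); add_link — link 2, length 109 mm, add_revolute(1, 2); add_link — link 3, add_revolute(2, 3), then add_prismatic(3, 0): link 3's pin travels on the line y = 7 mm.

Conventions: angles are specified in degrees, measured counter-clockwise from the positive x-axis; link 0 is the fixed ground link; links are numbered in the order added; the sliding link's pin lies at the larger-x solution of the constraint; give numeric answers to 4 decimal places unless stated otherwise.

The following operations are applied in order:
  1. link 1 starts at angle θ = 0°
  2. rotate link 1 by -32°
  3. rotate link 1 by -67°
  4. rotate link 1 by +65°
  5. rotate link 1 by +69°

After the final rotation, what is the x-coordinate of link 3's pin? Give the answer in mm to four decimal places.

geometry: r = 36 mm, L = 109 mm, e = 7 mm; θ starts at 0°
rotate link 1 by -32°: θ ← 0° -32° = -32°
rotate link 1 by -67°: θ ← -32° -67° = -99°
rotate link 1 by +65°: θ ← -99° +65° = -34°
rotate link 1 by +69°: θ ← -34° +69° = 35°
crank pin P = (r cos θ, r sin θ) = (29.489474, 20.648752)
h = r sin θ − e = 20.648752 − 7 = 13.648752
x = r cos θ + √(L² − h²) = 29.489474 + 108.142090 = 137.631563

137.6316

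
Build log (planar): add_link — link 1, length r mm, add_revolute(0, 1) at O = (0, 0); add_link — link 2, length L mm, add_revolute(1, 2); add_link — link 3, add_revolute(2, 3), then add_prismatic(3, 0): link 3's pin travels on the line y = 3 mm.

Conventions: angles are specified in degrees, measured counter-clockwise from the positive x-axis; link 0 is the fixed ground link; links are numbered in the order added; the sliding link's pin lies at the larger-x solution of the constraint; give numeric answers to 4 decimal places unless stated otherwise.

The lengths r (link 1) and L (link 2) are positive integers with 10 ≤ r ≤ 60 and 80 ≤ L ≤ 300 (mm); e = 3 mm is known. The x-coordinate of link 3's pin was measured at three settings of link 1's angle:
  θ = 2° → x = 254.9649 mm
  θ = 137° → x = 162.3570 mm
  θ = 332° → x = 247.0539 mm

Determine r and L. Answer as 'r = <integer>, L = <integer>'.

constraint per measurement: (x − r cos θ)² + (r sin θ − e)² = L²
subtracting the θ₁ and θ₂ equations cancels the r² and L² terms:
r = (x₁² − x₂²) / (2[(x₁cos θ₁ + e sin θ₁) − (x₂cos θ₂ + e sin θ₂)]) = 52.0000 → r = 52
L² = (x₁ − r cos θ₁)² + (r sin θ₁ − e)² = 41209.0150 → L = 203.0000 → L = 203
check at θ₃=332°: x = 247.0539 (printed 247.0539) ✓

r = 52, L = 203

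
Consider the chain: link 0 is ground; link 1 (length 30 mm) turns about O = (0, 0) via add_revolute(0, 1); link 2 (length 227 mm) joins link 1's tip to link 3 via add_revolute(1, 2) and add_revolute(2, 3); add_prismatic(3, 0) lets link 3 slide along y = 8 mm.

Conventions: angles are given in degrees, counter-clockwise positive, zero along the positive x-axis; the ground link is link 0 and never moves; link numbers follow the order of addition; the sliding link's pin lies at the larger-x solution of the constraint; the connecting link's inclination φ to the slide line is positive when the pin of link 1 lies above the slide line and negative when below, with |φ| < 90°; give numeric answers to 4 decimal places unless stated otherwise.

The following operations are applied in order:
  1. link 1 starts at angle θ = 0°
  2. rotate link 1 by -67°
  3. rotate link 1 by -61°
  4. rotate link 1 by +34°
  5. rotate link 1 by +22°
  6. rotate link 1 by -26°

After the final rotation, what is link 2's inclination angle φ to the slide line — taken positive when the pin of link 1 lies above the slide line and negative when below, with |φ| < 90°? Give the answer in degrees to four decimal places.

geometry: r = 30 mm, L = 227 mm, e = 8 mm; θ starts at 0°
rotate link 1 by -67°: θ ← 0° -67° = -67°
rotate link 1 by -61°: θ ← -67° -61° = -128°
rotate link 1 by +34°: θ ← -128° +34° = -94°
rotate link 1 by +22°: θ ← -94° +22° = -72°
rotate link 1 by -26°: θ ← -72° -26° = -98°
h = r sin θ − e = -29.708042 − 8 = -37.708042
sin φ = h / L = -37.708042 / 227 = -0.16611472
φ = arcsin(-0.16611472) = -9.561997°

-9.5620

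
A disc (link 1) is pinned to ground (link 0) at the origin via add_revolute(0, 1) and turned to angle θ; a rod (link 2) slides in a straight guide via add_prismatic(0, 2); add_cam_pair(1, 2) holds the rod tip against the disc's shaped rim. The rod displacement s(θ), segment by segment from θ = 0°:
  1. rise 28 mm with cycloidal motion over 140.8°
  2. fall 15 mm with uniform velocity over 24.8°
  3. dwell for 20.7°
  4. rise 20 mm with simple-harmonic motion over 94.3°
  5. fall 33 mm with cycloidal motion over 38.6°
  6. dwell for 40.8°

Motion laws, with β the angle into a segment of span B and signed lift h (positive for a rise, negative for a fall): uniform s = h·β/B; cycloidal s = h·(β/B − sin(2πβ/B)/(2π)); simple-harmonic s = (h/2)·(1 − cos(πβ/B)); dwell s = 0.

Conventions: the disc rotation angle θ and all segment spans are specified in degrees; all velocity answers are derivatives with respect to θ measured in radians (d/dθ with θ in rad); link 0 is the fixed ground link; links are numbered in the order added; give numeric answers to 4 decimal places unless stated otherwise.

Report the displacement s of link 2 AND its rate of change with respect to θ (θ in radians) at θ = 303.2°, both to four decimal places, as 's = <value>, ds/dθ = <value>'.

segment 1 (0° to 140.8°, cycloidal, h = 28) is passed completely: s = 0.0000 + (28) = 28.0000
segment 2 (140.8° to 165.6°, uniform, h = -15) is passed completely: s = 28.0000 + (-15) = 13.0000
segment 3 (165.6° to 186.3°, dwell): s unchanged at 13.0000
segment 4 (186.3° to 280.6°, simple-harmonic, h = 20) is passed completely: s = 13.0000 + (20) = 33.0000
θ = 303.2° falls in segment 5 (280.6° to 319.2°, cycloidal, h = -33): β = 303.2 − 280.6 = 22.6°, B = 38.6°; Δs = -33·(0.5855 − sin(2π·0.5855)/(2π)) = -22.0088; s = 33.0000 − 22.0088 = 10.9912
velocity in seg [280.6°–319.2°] (cycloidal), θ in radians: β = 22.6° = 0.3944 rad, B = 38.6° = 0.6737 rad; ds/dθ = (h/B)(1 − cos(2πβ/B)) = ((-33)/0.6737)(1 − cos(2π·0.5855)) = -91.068224 mm/rad

s = 10.9912, ds/dθ = -91.0682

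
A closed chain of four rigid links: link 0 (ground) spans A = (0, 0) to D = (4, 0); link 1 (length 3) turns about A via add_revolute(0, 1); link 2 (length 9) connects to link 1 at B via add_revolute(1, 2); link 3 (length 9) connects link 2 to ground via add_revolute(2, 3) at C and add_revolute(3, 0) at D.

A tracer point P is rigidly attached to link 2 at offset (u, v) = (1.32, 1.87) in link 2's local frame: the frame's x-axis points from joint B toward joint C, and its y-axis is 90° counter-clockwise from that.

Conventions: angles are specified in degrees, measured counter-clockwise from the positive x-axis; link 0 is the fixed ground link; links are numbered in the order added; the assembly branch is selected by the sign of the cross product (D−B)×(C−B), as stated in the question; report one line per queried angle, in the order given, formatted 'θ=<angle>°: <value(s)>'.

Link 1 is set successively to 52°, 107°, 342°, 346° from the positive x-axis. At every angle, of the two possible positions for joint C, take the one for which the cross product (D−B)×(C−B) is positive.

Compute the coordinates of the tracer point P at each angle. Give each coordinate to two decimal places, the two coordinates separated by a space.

A=(0,0), D=(4.00,0)
θ=52°: B = A + 3.00·(cos52°, sin52°) = (1.8470, 2.3640)
θ=52°: |BD| = 3.1975
θ=52°: circle(B,9.00) ∩ circle(D,9.00): a=1.5988, h=8.8569
θ=52°:   candidates: C₊=(9.4717,7.1457) cross=28.320; C₋=(-3.6247,-4.7817) cross=-28.320
θ=52°:   branch + wants cross > 0 → take C=(9.4717,7.1457) (cross=28.320)
θ=52°: ex = (C−B)/|BC| = (0.8472,0.5313); ey = (-0.5313,0.8472)
θ=52°: P = B + 1.32·ex + 1.87·ey = (1.9717,4.6496)
θ=107°: B = A + 3.00·(cos107°, sin107°) = (-0.8771, 2.8689)
θ=107°: |BD| = 5.6583
θ=107°: circle(B,9.00) ∩ circle(D,9.00): a=2.8292, h=8.5438
θ=107°:   candidates: C₊=(5.8933,8.7986) cross=48.344; C₋=(-2.7704,-5.9297) cross=-48.344
θ=107°:   branch + wants cross > 0 → take C=(5.8933,8.7986) (cross=48.344)
θ=107°: ex = (C−B)/|BC| = (0.7523,0.6589); ey = (-0.6589,0.7523)
θ=107°: P = B + 1.32·ex + 1.87·ey = (-1.1162,5.1453)
θ=342°: B = A + 3.00·(cos342°, sin342°) = (2.8532, -0.9271)
θ=342°: |BD| = 1.4747
θ=342°: circle(B,9.00) ∩ circle(D,9.00): a=0.7373, h=8.9697
θ=342°:   candidates: C₊=(-2.2123,6.5121) cross=13.227; C₋=(9.0654,-7.4392) cross=-13.227
θ=342°:   branch + wants cross > 0 → take C=(-2.2123,6.5121) (cross=13.227)
θ=342°: ex = (C−B)/|BC| = (-0.5628,0.8266); ey = (-0.8266,-0.5628)
θ=342°: P = B + 1.32·ex + 1.87·ey = (0.5645,-0.8885)
θ=346°: B = A + 3.00·(cos346°, sin346°) = (2.9109, -0.7258)
θ=346°: |BD| = 1.3088
θ=346°: circle(B,9.00) ∩ circle(D,9.00): a=0.6544, h=8.9762
θ=346°:   candidates: C₊=(-1.5222,7.1067) cross=11.748; C₋=(8.4331,-7.8325) cross=-11.748
θ=346°:   branch + wants cross > 0 → take C=(-1.5222,7.1067) (cross=11.748)
θ=346°: ex = (C−B)/|BC| = (-0.4926,0.8703); ey = (-0.8703,-0.4926)
θ=346°: P = B + 1.32·ex + 1.87·ey = (0.6333,-0.4981)

θ=52°: 1.97 4.65
θ=107°: -1.12 5.15
θ=342°: 0.56 -0.89
θ=346°: 0.63 -0.50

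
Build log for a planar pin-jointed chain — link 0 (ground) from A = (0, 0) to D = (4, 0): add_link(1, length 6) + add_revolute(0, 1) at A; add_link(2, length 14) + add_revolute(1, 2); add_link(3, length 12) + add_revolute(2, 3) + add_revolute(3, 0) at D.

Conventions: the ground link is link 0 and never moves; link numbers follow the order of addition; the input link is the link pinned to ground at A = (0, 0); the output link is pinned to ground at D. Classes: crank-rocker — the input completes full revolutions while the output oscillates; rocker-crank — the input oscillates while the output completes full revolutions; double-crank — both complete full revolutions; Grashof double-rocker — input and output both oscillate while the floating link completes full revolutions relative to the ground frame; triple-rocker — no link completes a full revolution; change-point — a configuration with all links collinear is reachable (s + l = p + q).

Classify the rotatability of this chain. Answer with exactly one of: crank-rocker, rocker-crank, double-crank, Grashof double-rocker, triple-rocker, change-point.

lengths: ground=4, input=6, coupler=14, output=12
sorted: s=4 (shortest), l=14 (longest), p+q=18
s + l = 18 vs p + q = 18
s + l = p + q → change-point (collinear configuration reachable)

change-point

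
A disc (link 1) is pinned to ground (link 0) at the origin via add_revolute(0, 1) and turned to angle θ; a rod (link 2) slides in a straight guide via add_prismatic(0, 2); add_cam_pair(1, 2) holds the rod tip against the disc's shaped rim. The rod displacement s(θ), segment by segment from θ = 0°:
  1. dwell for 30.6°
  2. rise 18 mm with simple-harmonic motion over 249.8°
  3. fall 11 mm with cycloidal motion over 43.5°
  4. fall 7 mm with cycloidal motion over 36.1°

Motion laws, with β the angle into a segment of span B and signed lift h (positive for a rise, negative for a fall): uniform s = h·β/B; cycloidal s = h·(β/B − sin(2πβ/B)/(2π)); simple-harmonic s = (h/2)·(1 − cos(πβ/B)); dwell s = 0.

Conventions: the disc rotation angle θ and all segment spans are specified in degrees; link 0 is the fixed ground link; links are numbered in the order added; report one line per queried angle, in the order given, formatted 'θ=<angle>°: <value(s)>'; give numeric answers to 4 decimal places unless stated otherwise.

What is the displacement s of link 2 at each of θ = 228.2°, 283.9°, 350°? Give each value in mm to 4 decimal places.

segment 1 (0° to 30.6°, dwell): s unchanged at 0.0000
θ = 228.2° falls in segment 2 (30.6° to 280.4°, simple-harmonic, h = 18): β = 228.2 − 30.6 = 197.6°, B = 249.8°; Δs = 18/2·(1 − cos(π·0.7910)) = 16.1293; s = 0.0000 + 16.1293 = 16.1293
segment 2 (30.6° to 280.4°, simple-harmonic, h = 18) is passed completely: s = 0.0000 + (18) = 18.0000
θ = 283.9° falls in segment 3 (280.4° to 323.9°, cycloidal, h = -11): β = 283.9 − 280.4 = 3.5°, B = 43.5°; Δs = -11·(0.0805 − sin(2π·0.0805)/(2π)) = -0.0372; s = 18.0000 − 0.0372 = 17.9628
segment 3 (280.4° to 323.9°, cycloidal, h = -11) is passed completely: s = 18.0000 + (-11) = 7.0000
θ = 350° falls in segment 4 (323.9° to 360°, cycloidal, h = -7): β = 350 − 323.9 = 26.1°, B = 36.1°; Δs = -7·(0.7230 − sin(2π·0.7230)/(2π)) = -6.1590; s = 7.0000 − 6.1590 = 0.8410

θ=228.2°: 16.1293
θ=283.9°: 17.9628
θ=350°: 0.8410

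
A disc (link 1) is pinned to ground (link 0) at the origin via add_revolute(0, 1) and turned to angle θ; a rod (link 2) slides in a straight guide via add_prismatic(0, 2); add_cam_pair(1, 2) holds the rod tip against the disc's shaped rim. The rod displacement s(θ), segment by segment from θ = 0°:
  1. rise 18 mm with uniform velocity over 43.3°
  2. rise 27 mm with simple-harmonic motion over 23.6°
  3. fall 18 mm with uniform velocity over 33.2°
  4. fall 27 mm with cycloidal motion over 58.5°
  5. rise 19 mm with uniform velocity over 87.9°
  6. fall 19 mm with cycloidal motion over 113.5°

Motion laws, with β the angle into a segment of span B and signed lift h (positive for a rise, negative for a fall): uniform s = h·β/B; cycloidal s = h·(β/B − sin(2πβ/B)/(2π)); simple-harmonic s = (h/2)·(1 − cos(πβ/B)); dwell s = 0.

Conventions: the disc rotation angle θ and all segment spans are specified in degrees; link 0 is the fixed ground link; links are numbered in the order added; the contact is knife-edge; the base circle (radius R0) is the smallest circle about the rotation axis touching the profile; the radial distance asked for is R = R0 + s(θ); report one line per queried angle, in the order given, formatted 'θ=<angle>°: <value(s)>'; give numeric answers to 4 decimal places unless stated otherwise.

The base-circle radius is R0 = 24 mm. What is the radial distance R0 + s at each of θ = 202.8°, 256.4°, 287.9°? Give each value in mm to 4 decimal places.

segment 1 (0° to 43.3°, uniform, h = 18) is passed completely: s = 0.0000 + (18) = 18.0000
segment 2 (43.3° to 66.9°, simple-harmonic, h = 27) is passed completely: s = 18.0000 + (27) = 45.0000
segment 3 (66.9° to 100.1°, uniform, h = -18) is passed completely: s = 45.0000 + (-18) = 27.0000
segment 4 (100.1° to 158.6°, cycloidal, h = -27) is passed completely: s = 27.0000 + (-27) = 0.0000
θ = 202.8° falls in segment 5 (158.6° to 246.5°, uniform, h = 19): β = 202.8 − 158.6 = 44.2°, B = 87.9°; Δs = 19·44.2/87.9 = 9.5540; s = 0.0000 + 9.5540 = 9.5540
segment 5 (158.6° to 246.5°, uniform, h = 19) is passed completely: s = 0.0000 + (19) = 19.0000
θ = 256.4° falls in segment 6 (246.5° to 360°, cycloidal, h = -19): β = 256.4 − 246.5 = 9.9°, B = 113.5°; Δs = -19·(0.0872 − sin(2π·0.0872)/(2π)) = -0.0817; s = 19.0000 − 0.0817 = 18.9183
θ = 287.9° falls in segment 6 (246.5° to 360°, cycloidal, h = -19): β = 287.9 − 246.5 = 41.4°, B = 113.5°; Δs = -19·(0.3648 − sin(2π·0.3648)/(2π)) = -4.6591; s = 19.0000 − 4.6591 = 14.3409
θ=202.8°: R = R0 + s = 24 + 9.5540 = 33.5540
θ=256.4°: R = R0 + s = 24 + 18.9183 = 42.9183
θ=287.9°: R = R0 + s = 24 + 14.3409 = 38.3409

θ=202.8°: 33.5540
θ=256.4°: 42.9183
θ=287.9°: 38.3409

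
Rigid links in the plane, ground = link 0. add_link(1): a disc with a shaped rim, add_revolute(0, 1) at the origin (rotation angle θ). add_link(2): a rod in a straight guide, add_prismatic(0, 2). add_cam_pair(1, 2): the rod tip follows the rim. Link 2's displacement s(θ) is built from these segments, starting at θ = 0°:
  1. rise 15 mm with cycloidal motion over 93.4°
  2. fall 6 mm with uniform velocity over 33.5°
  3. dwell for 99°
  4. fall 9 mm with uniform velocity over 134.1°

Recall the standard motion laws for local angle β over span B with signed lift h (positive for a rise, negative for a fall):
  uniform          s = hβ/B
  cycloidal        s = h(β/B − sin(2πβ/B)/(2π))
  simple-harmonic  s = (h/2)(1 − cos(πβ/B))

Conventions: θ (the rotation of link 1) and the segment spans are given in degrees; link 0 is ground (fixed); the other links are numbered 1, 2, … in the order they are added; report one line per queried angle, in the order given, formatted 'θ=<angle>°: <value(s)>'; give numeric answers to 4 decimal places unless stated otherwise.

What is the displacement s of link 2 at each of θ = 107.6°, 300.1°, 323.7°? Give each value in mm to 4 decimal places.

segment 1 (0° to 93.4°, cycloidal, h = 15) is passed completely: s = 0.0000 + (15) = 15.0000
θ = 107.6° falls in segment 2 (93.4° to 126.9°, uniform, h = -6): β = 107.6 − 93.4 = 14.2°, B = 33.5°; Δs = -6·14.2/33.5 = -2.5433; s = 15.0000 − 2.5433 = 12.4567
segment 2 (93.4° to 126.9°, uniform, h = -6) is passed completely: s = 15.0000 + (-6) = 9.0000
segment 3 (126.9° to 225.9°, dwell): s unchanged at 9.0000
θ = 300.1° falls in segment 4 (225.9° to 360°, uniform, h = -9): β = 300.1 − 225.9 = 74.2°, B = 134.1°; Δs = -9·74.2/134.1 = -4.9799; s = 9.0000 − 4.9799 = 4.0201
θ = 323.7° falls in segment 4 (225.9° to 360°, uniform, h = -9): β = 323.7 − 225.9 = 97.8°, B = 134.1°; Δs = -9·97.8/134.1 = -6.5638; s = 9.0000 − 6.5638 = 2.4362

θ=107.6°: 12.4567
θ=300.1°: 4.0201
θ=323.7°: 2.4362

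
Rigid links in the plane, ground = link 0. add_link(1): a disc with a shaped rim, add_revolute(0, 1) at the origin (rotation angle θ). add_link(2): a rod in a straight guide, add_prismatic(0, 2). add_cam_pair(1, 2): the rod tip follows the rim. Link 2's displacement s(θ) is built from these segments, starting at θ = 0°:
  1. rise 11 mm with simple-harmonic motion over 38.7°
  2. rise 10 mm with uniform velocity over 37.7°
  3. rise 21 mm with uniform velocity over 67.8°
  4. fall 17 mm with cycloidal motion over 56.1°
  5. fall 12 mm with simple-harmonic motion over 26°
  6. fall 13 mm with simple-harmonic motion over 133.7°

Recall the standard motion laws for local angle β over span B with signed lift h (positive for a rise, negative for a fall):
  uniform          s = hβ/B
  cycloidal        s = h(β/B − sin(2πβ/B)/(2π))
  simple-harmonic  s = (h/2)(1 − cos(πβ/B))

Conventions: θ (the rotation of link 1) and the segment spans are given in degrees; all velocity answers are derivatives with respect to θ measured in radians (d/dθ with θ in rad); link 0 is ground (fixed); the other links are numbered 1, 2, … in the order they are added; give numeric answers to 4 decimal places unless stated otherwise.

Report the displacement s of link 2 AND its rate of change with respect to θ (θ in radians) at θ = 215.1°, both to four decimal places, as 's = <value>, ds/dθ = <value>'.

segment 1 (0° to 38.7°, simple-harmonic, h = 11) is passed completely: s = 0.0000 + (11) = 11.0000
segment 2 (38.7° to 76.4°, uniform, h = 10) is passed completely: s = 11.0000 + (10) = 21.0000
segment 3 (76.4° to 144.2°, uniform, h = 21) is passed completely: s = 21.0000 + (21) = 42.0000
segment 4 (144.2° to 200.3°, cycloidal, h = -17) is passed completely: s = 42.0000 + (-17) = 25.0000
θ = 215.1° falls in segment 5 (200.3° to 226.3°, simple-harmonic, h = -12): β = 215.1 − 200.3 = 14.8°, B = 26°; Δs = -12/2·(1 − cos(π·0.5692)) = -7.2947; s = 25.0000 − 7.2947 = 17.7053
velocity in seg [200.3°–226.3°] (simple-harmonic), θ in radians: β = 14.8° = 0.2583 rad, B = 26° = 0.4538 rad; ds/dθ = (πh/(2B)) sin(πβ/B) = (π·(-12)/(2·0.4538)) sin(π·0.5692) = -40.559860 mm/rad

s = 17.7053, ds/dθ = -40.5599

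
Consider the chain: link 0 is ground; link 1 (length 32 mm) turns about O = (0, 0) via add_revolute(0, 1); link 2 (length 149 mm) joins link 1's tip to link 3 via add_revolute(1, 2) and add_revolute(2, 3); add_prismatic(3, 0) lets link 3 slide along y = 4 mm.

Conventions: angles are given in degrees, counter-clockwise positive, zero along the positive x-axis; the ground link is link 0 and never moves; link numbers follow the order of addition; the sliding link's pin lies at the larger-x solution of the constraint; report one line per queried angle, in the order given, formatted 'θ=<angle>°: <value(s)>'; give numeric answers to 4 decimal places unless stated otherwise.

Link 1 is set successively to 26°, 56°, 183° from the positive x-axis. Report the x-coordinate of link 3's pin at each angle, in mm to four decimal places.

geometry: r = 32 mm, L = 149 mm, e = 4 mm
θ=26°: crank pin P = (r cos θ, r sin θ) = (28.761409, 14.027877)
θ=26°: h = r sin θ − e = 14.027877 − 4 = 10.027877
θ=26°: x = r cos θ + √(L² − h²) = 28.761409 + 148.662173 = 177.423583
θ=56°: crank pin P = (r cos θ, r sin θ) = (17.894173, 26.529202)
θ=56°: h = r sin θ − e = 26.529202 − 4 = 22.529202
θ=56°: x = r cos θ + √(L² − h²) = 17.894173 + 147.286914 = 165.181087
θ=183°: crank pin P = (r cos θ, r sin θ) = (-31.956145, -1.674751)
θ=183°: h = r sin θ − e = -1.674751 − 4 = -5.674751
θ=183°: x = r cos θ + √(L² − h²) = -31.956145 + 148.891898 = 116.935753

θ=26°: 177.4236
θ=56°: 165.1811
θ=183°: 116.9358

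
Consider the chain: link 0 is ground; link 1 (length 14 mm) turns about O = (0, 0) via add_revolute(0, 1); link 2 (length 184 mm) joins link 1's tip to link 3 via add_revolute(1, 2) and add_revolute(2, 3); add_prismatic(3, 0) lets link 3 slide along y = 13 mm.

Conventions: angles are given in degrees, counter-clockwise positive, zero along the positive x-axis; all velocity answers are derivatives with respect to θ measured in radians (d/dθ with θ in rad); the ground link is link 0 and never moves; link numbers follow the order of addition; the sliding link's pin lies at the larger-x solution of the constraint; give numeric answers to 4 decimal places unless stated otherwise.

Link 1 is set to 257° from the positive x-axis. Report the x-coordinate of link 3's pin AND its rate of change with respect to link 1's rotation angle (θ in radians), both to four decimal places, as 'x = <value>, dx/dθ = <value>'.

geometry: r = 14 mm, L = 184 mm, e = 13 mm
crank pin P = (r cos θ, r sin θ) = (-3.149315, -13.641181)
h = r sin θ − e = -13.641181 − 13 = -26.641181
x = r cos θ + √(L² − h²) = -3.149315 + 182.061109 = 178.911794
dx/dθ = −r sin θ − h·r cos θ/√(L² − h²) (θ in radians; h = -26.641181) = 13.180339

x = 178.9118, dx/dθ = 13.1803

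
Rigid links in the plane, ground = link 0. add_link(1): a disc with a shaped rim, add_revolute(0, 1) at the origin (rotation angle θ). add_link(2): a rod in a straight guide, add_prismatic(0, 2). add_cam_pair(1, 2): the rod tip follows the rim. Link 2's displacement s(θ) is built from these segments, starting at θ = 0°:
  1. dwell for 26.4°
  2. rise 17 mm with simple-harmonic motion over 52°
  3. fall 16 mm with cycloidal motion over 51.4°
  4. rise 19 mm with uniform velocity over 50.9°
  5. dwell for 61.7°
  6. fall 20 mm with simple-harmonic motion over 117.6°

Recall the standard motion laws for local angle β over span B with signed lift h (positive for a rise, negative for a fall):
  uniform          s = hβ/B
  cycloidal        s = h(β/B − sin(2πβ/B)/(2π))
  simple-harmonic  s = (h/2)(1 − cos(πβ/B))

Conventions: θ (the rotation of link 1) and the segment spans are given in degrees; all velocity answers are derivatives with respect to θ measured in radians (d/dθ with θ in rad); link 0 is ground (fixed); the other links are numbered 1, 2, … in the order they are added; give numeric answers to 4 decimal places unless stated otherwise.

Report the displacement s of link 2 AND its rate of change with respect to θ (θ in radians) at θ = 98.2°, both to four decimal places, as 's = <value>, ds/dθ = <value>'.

segment 1 (0° to 26.4°, dwell): s unchanged at 0.0000
segment 2 (26.4° to 78.4°, simple-harmonic, h = 17) is passed completely: s = 0.0000 + (17) = 17.0000
θ = 98.2° falls in segment 3 (78.4° to 129.8°, cycloidal, h = -16): β = 98.2 − 78.4 = 19.8°, B = 51.4°; Δs = -16·(0.3852 − sin(2π·0.3852)/(2π)) = -4.4820; s = 17.0000 − 4.4820 = 12.5180
velocity in seg [78.4°–129.8°] (cycloidal), θ in radians: β = 19.8° = 0.3456 rad, B = 51.4° = 0.8971 rad; ds/dθ = (h/B)(1 − cos(2πβ/B)) = ((-16)/0.8971)(1 − cos(2π·0.3852)) = -31.229537 mm/rad

s = 12.5180, ds/dθ = -31.2295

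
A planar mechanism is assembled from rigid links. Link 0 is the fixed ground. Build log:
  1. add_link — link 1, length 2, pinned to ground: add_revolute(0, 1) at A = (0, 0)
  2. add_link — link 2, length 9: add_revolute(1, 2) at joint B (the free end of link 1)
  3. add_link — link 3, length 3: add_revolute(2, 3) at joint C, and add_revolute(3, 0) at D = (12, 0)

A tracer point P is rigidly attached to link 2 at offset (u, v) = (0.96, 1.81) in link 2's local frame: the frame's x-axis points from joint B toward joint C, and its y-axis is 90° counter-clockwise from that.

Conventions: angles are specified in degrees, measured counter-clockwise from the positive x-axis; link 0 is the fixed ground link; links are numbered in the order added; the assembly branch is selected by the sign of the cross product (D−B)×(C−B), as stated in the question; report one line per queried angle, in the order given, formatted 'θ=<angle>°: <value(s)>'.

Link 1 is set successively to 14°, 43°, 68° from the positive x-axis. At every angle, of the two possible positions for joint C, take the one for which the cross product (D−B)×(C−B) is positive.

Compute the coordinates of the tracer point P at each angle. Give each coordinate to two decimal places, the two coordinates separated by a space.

A=(0,0), D=(12.00,0)
θ=14°: B = A + 2.00·(cos14°, sin14°) = (1.9406, 0.4838)
θ=14°: |BD| = 10.0710
θ=14°: circle(B,9.00) ∩ circle(D,3.00): a=8.6101, h=2.6203
θ=14°:   candidates: C₊=(10.6667,2.6874) cross=26.389; C₋=(10.4149,-2.5470) cross=-26.389
θ=14°:   branch + wants cross > 0 → take C=(10.6667,2.6874) (cross=26.389)
θ=14°: ex = (C−B)/|BC| = (0.9696,0.2448); ey = (-0.2448,0.9696)
θ=14°: P = B + 0.96·ex + 1.81·ey = (2.4282,2.4738)
θ=43°: B = A + 2.00·(cos43°, sin43°) = (1.4627, 1.3640)
θ=43°: |BD| = 10.6252
θ=43°: circle(B,9.00) ∩ circle(D,3.00): a=8.7008, h=2.3014
θ=43°:   candidates: C₊=(10.3869,2.5294) cross=24.453; C₋=(9.7960,-2.0353) cross=-24.453
θ=43°:   branch + wants cross > 0 → take C=(10.3869,2.5294) (cross=24.453)
θ=43°: ex = (C−B)/|BC| = (0.9916,0.1295); ey = (-0.1295,0.9916)
θ=43°: P = B + 0.96·ex + 1.81·ey = (2.1802,3.2831)
θ=68°: B = A + 2.00·(cos68°, sin68°) = (0.7492, 1.8544)
θ=68°: |BD| = 11.4026
θ=68°: circle(B,9.00) ∩ circle(D,3.00): a=8.8585, h=1.5898
θ=68°:   candidates: C₊=(9.7483,1.9824) cross=18.128; C₋=(9.2312,-1.1549) cross=-18.128
θ=68°:   branch + wants cross > 0 → take C=(9.7483,1.9824) (cross=18.128)
θ=68°: ex = (C−B)/|BC| = (0.9999,0.0142); ey = (-0.0142,0.9999)
θ=68°: P = B + 0.96·ex + 1.81·ey = (1.6834,3.6778)

θ=14°: 2.43 2.47
θ=43°: 2.18 3.28
θ=68°: 1.68 3.68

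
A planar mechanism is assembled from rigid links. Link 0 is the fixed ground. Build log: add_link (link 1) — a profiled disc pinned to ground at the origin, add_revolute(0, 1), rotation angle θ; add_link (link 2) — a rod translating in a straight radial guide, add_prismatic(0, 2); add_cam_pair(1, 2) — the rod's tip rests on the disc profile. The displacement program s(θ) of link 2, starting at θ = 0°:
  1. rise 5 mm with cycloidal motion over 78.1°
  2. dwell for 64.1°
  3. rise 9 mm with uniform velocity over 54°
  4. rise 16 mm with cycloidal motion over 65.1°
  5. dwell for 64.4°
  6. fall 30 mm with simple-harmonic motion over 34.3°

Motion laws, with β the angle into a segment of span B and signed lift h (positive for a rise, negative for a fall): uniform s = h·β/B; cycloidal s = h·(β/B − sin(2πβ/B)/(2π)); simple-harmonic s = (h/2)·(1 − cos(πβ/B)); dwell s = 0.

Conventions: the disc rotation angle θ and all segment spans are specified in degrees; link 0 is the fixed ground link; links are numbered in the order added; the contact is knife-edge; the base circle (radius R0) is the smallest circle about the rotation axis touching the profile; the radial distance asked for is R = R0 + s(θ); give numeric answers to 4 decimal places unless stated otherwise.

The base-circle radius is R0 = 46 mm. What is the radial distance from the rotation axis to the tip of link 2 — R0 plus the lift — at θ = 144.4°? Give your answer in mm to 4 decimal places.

seg 1 [0°–78.1°] cycloidal, h=5: full span → s += 5 → s = 5.0000
seg 2 [78.1°–142.2°] dwell: s stays 5.0000
seg 3 [142.2°–196.2°] uniform, h=9: θ=144.4° here. β=2.2, B=54. 9·2.2/54 = 0.3667 → s = 5.3667
R = R0 + s = 46 + 5.3667 = 51.3667

51.3667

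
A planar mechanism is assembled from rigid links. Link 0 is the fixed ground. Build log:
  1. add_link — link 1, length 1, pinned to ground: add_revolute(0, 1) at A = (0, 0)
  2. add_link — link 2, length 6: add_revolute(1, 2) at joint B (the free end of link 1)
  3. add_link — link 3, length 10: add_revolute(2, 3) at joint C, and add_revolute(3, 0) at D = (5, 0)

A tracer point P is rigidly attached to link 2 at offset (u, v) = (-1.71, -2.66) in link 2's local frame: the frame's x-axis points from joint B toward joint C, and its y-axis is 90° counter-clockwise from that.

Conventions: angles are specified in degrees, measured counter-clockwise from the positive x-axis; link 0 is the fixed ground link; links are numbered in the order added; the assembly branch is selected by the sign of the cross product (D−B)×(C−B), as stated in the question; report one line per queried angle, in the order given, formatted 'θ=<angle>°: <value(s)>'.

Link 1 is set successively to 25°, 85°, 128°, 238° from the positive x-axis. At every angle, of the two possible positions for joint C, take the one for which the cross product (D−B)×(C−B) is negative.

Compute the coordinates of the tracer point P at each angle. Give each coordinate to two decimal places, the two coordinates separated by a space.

A=(0,0), D=(5.00,0)
θ=25°: B = A + 1.00·(cos25°, sin25°) = (0.9063, 0.4226)
θ=25°: |BD| = 4.1154
θ=25°: circle(B,6.00) ∩ circle(D,10.00): a=-5.7179, h=1.8183
θ=25°:   candidates: C₊=(-4.5946,2.8185) cross=7.483; C₋=(-4.9680,-0.7989) cross=-7.483
θ=25°:   branch - wants cross < 0 → take C=(-4.9680,-0.7989) (cross=-7.483)
θ=25°: ex = (C−B)/|BC| = (-0.9791,-0.2036); ey = (0.2036,-0.9791)
θ=25°: P = B + -1.71·ex + -2.66·ey = (2.0390,3.3750)
θ=85°: B = A + 1.00·(cos85°, sin85°) = (0.0872, 0.9962)
θ=85°: |BD| = 5.0128
θ=85°: circle(B,6.00) ∩ circle(D,10.00): a=-3.8772, h=4.5790
θ=85°:   candidates: C₊=(-2.8027,6.2544) cross=22.954; C₋=(-4.6227,-2.7210) cross=-22.954
θ=85°:   branch - wants cross < 0 → take C=(-4.6227,-2.7210) (cross=-22.954)
θ=85°: ex = (C−B)/|BC| = (-0.7850,-0.6195); ey = (0.6195,-0.7850)
θ=85°: P = B + -1.71·ex + -2.66·ey = (-0.2185,4.1436)
θ=128°: B = A + 1.00·(cos128°, sin128°) = (-0.6157, 0.7880)
θ=128°: |BD| = 5.6707
θ=128°: circle(B,6.00) ∩ circle(D,10.00): a=-2.8077, h=5.3025
θ=128°:   candidates: C₊=(-2.6593,6.4292) cross=30.069; C₋=(-4.1330,-4.0729) cross=-30.069
θ=128°:   branch - wants cross < 0 → take C=(-4.1330,-4.0729) (cross=-30.069)
θ=128°: ex = (C−B)/|BC| = (-0.5862,-0.8102); ey = (0.8102,-0.5862)
θ=128°: P = B + -1.71·ex + -2.66·ey = (-1.7682,3.7327)
θ=238°: B = A + 1.00·(cos238°, sin238°) = (-0.5299, -0.8480)
θ=238°: |BD| = 5.5946
θ=238°: circle(B,6.00) ∩ circle(D,10.00): a=-2.9225, h=5.2401
θ=238°:   candidates: C₊=(-4.2130,3.8885) cross=29.316; C₋=(-2.6244,-6.4706) cross=-29.316
θ=238°:   branch - wants cross < 0 → take C=(-2.6244,-6.4706) (cross=-29.316)
θ=238°: ex = (C−B)/|BC| = (-0.3491,-0.9371); ey = (0.9371,-0.3491)
θ=238°: P = B + -1.71·ex + -2.66·ey = (-2.4257,1.6829)

θ=25°: 2.04 3.38
θ=85°: -0.22 4.14
θ=128°: -1.77 3.73
θ=238°: -2.43 1.68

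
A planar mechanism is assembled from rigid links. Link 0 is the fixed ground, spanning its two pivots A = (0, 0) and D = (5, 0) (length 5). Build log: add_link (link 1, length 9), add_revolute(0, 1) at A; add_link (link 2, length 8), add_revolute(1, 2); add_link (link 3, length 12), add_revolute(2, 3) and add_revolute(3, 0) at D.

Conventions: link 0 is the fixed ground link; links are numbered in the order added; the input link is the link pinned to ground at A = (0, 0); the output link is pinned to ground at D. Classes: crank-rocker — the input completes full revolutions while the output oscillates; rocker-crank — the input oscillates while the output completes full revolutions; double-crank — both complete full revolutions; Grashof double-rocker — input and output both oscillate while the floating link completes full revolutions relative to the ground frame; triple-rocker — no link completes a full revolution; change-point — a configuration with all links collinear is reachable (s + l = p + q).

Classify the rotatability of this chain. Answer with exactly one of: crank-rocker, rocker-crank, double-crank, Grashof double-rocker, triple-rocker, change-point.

lengths: ground=5, input=9, coupler=8, output=12
sorted: s=5 (shortest), l=12 (longest), p+q=17
s + l = 17 vs p + q = 17
s + l = p + q → change-point (collinear configuration reachable)

change-point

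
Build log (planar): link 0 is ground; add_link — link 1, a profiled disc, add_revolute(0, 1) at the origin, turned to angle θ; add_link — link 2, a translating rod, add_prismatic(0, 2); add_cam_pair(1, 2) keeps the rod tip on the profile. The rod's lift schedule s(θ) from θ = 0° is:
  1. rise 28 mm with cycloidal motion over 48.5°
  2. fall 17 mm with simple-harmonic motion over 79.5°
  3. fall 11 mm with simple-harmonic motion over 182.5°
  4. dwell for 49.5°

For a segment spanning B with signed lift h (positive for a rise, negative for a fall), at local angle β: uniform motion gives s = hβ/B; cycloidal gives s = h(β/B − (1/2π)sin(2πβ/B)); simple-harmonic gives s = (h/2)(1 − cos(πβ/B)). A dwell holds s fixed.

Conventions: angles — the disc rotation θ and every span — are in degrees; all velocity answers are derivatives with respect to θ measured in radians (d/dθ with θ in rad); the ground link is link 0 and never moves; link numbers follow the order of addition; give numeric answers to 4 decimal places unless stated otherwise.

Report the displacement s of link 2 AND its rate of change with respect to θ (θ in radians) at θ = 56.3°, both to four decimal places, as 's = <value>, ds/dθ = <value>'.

seg 1 [0°–48.5°] cycloidal, h=28: full span → s += 28 → s = 28.0000
seg 2 [48.5°–128°] simple-harmonic, h=-17: θ=56.3° here. β=7.8, B=79.5. -17/2·(1 − cos(π·0.0981)) = -0.4006 → s = 27.5994
velocity in seg [48.5°–128°] (simple-harmonic), θ in radians: β = 7.8° = 0.1361 rad, B = 79.5° = 1.3875 rad; ds/dθ = (πh/(2B)) sin(πβ/B) = (π·(-17)/(2·1.3875)) sin(π·0.0981) = -5.838522 mm/rad

s = 27.5994, ds/dθ = -5.8385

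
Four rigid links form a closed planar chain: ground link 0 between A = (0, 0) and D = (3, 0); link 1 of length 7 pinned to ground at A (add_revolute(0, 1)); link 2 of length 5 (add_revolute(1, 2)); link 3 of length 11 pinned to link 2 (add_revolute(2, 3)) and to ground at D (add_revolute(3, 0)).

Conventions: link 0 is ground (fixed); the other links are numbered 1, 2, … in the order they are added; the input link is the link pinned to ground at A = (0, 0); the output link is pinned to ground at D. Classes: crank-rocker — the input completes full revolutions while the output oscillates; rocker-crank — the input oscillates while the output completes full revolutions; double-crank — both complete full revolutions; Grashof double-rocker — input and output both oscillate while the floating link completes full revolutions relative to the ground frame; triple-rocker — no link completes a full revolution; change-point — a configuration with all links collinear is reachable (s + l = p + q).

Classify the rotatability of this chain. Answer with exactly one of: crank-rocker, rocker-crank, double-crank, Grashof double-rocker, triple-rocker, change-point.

lengths: ground=3, input=7, coupler=5, output=11
sorted: s=3 (shortest), l=11 (longest), p+q=12
s + l = 14 vs p + q = 12
s + l > p + q → non-Grashof → no link fully rotates → triple-rocker

triple-rocker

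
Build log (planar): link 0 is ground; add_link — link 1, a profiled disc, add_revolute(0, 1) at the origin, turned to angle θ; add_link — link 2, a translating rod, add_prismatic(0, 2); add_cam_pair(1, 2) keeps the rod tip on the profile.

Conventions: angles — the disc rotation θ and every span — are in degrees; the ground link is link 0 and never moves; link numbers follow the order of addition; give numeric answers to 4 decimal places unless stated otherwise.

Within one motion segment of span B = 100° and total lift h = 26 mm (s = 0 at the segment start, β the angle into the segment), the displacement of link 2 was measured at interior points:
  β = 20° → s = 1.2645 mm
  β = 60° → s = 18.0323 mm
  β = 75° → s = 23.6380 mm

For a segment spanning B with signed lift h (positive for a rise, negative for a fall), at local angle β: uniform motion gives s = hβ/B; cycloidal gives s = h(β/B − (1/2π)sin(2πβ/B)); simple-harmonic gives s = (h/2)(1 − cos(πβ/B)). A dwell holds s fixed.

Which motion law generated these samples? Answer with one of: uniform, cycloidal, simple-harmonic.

candidates at β/B = r: uniform s = h·r (linear in β); cycloidal s = h·(r − sin(2πr)/(2π)); simple-harmonic s = (h/2)(1 − cos(πr))
β=20°: printed 1.2645 | uniform 5.2000, cycloidal 1.2645, simple-harmonic 2.4828
β=60°: printed 18.0323 | uniform 15.6000, cycloidal 18.0323, simple-harmonic 17.0172
β=75°: printed 23.6380 | uniform 19.5000, cycloidal 23.6380, simple-harmonic 22.1924
only one law matches every sample → cycloidal

cycloidal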